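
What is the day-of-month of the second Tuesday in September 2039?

September 1, 2039 is a Thursday, so the first Tuesday is the 6th.
The second Tuesday is 6 + 7 = 13.

13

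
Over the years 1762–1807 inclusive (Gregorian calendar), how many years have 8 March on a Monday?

6

Track 8 March's weekday year by year (advancing +1, or +2 across a Feb 29):
  1762: Mon ✓  1763: Tue (+1)  1764: Thu (+2)  1765: Fri (+1)  1766: Sat (+1)
  1767: Sun (+1)  1768: Tue (+2)  1769: Wed (+1)  1770: Thu (+1)  1771: Fri (+1)
  1772: Sun (+2)  1773: Mon (+1) ✓  1774: Tue (+1)  1775: Wed (+1)  … (18 more years) …
  1794: Sat (+1)  1795: Sun (+1)  1796: Tue (+2)  1797: Wed (+1)  1798: Thu (+1)
  1799: Fri (+1)  1800: Sat (+1)  1801: Sun (+1)  1802: Mon (+1) ✓  1803: Tue (+1)
  1804: Thu (+2)  1805: Fri (+1)  1806: Sat (+1)  1807: Sun (+1)
Monday years: 1762, 1773, 1779, 1784, 1790, 1802 — 6 in total.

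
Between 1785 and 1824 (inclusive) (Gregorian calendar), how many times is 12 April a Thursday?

6

Track 12 April's weekday year by year (advancing +1, or +2 across a Feb 29):
  1785: Tue  1786: Wed (+1)  1787: Thu (+1) ✓  1788: Sat (+2)  1789: Sun (+1)
  1790: Mon (+1)  1791: Tue (+1)  1792: Thu (+2) ✓  1793: Fri (+1)  1794: Sat (+1)
  1795: Sun (+1)  1796: Tue (+2)  1797: Wed (+1)  1798: Thu (+1) ✓  … (12 more years) …
  1811: Fri (+1)  1812: Sun (+2)  1813: Mon (+1)  1814: Tue (+1)  1815: Wed (+1)
  1816: Fri (+2)  1817: Sat (+1)  1818: Sun (+1)  1819: Mon (+1)  1820: Wed (+2)
  1821: Thu (+1) ✓  1822: Fri (+1)  1823: Sat (+1)  1824: Mon (+2)
Thursday years: 1787, 1792, 1798, 1804, 1810, 1821 — 6 in total.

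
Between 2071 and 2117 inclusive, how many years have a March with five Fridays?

March has 31 days; it has five Fridays when Friday falls among the first (month-length − 28) days — i.e. when March 1 is one of Friday/Thursday/Wednesday.
March 1 by year: 2071:Sun 2072:Tue 2073:Wed✓ 2074:Thu✓ 2075:Fri✓ 2076:Sun 2077:Mon 2078:Tue 2079:Wed✓ 2080:Fri✓ 2081:Sat 2082:Sun 2083:Mon 2084:Wed✓ 2085:Thu✓ …(17 more)… 2103:Thu✓ 2104:Sat 2105:Sun 2106:Mon 2107:Tue 2108:Thu✓ 2109:Fri✓ 2110:Sat 2111:Sun 2112:Tue 2113:Wed✓ 2114:Thu✓ 2115:Fri✓ 2116:Sun 2117:Mon
Years with five Fridays: 2073, 2074, 2075, 2079, 2080, 2084, 2085, 2086, 2090, 2091, 2096, 2097, 2102, 2103, 2108, 2109, 2113, 2114, 2115 → 19.

19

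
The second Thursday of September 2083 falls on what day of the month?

September 1, 2083 is a Wednesday, so the first Thursday is the 2nd.
The second Thursday is 2 + 7 = 9.

9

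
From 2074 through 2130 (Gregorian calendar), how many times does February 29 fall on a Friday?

2

Leap years in 2074–2130: 13 of them.
Feb 29 weekday advances by 5 (mod 7) from one leap year to the next four years later (or differs when a century non-leap intervenes).
Leap-day weekdays: 2076:Sat 2080:Thu 2084:Tue 2088:Sun 2092:Fri✓ 2096:Wed 2104:Fri✓ 2108:Wed 2112:Mon 2116:Sat 2120:Thu 2124:Tue 2128:Sun
Friday: 2092, 2104 → 2.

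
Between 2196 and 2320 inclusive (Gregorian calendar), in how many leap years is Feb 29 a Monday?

Leap years in 2196–2320: 30 of them.
Feb 29 weekday advances by 5 (mod 7) from one leap year to the next four years later (or differs when a century non-leap intervenes).
Leap-day weekdays: 2196:Mon✓ 2204:Wed 2208:Mon✓ 2212:Sat 2216:Thu 2220:Tue 2224:Sun 2228:Fri 2232:Wed 2236:Mon✓ 2240:Sat 2244:Thu 2248:Tue …(4 more)… 2268:Sat 2272:Thu 2276:Tue 2280:Sun 2284:Fri 2288:Wed 2292:Mon✓ 2296:Sat 2304:Mon✓ 2308:Sat 2312:Thu 2316:Tue 2320:Sun
Monday: 2196, 2208, 2236, 2264, 2292, 2304 → 6.

6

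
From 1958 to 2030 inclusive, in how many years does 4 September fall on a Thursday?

10

Track 4 September's weekday year by year (advancing +1, or +2 across a Feb 29):
  1958: Thu ✓  1959: Fri (+1)  1960: Sun (+2)  1961: Mon (+1)  1962: Tue (+1)
  1963: Wed (+1)  1964: Fri (+2)  1965: Sat (+1)  1966: Sun (+1)  1967: Mon (+1)
  1968: Wed (+2)  1969: Thu (+1) ✓  1970: Fri (+1)  1971: Sat (+1)  … (45 more years) …
  2017: Mon (+1)  2018: Tue (+1)  2019: Wed (+1)  2020: Fri (+2)  2021: Sat (+1)
  2022: Sun (+1)  2023: Mon (+1)  2024: Wed (+2)  2025: Thu (+1) ✓  2026: Fri (+1)
  2027: Sat (+1)  2028: Mon (+2)  2029: Tue (+1)  2030: Wed (+1)
Thursday years: 1958, 1969, 1975, 1980, 1986, 1997, 2003, 2008, 2014, 2025 — 10 in total.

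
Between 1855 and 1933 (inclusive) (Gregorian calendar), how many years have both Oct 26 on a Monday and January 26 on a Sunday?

Check each year's weekday for Oct 26 and January 26:
  1855: Fri/Fri  1856: Sun/Sat  1857: Mon/Mon  1858: Tue/Tue  1859: Wed/Wed  1860: Fri/Thu  1861: Sat/Sat  1862: Sun/Sun  1863: Mon/Mon  1864: Wed/Tue  1865: Thu/Thu  1866: Fri/Fri  1867: Sat/Sat  1868: Mon/Sun ✓  …(51 more)…  1920: Tue/Mon  1921: Wed/Wed  1922: Thu/Thu  1923: Fri/Fri  1924: Sun/Sat  1925: Mon/Mon  1926: Tue/Tue  1927: Wed/Wed  1928: Fri/Thu  1929: Sat/Sat  1930: Sun/Sun  1931: Mon/Mon  1932: Wed/Tue  1933: Thu/Thu
Both conditions hold in: 1868, 1896, 1908 — 3.

3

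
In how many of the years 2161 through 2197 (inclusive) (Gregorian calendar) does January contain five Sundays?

January has 31 days; it has five Sundays when Sunday falls among the first (month-length − 28) days — i.e. when January 1 is one of Sunday/Saturday/Friday.
January 1 by year: 2161:Thu 2162:Fri✓ 2163:Sat✓ 2164:Sun✓ 2165:Tue 2166:Wed 2167:Thu 2168:Fri✓ 2169:Sun✓ 2170:Mon 2171:Tue 2172:Wed 2173:Fri✓ 2174:Sat✓ 2175:Sun✓ …(7 more)… 2183:Wed 2184:Thu 2185:Sat✓ 2186:Sun✓ 2187:Mon 2188:Tue 2189:Thu 2190:Fri✓ 2191:Sat✓ 2192:Sun✓ 2193:Tue 2194:Wed 2195:Thu 2196:Fri✓ 2197:Sun✓
Years with five Sundays: 2162, 2163, 2164, 2168, 2169, 2173, 2174, 2175, 2179, 2180, 2185, 2186, 2190, 2191, 2192, 2196, 2197 → 17.

17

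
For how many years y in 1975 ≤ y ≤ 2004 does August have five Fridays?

13

August has 31 days; it has five Fridays when Friday falls among the first (month-length − 28) days — i.e. when August 1 is one of Friday/Thursday/Wednesday.
August 1 by year: 1975:Fri✓ 1976:Sun 1977:Mon 1978:Tue 1979:Wed✓ 1980:Fri✓ 1981:Sat 1982:Sun 1983:Mon 1984:Wed✓ 1985:Thu✓ 1986:Fri✓ 1987:Sat 1988:Mon 1989:Tue 1990:Wed✓ 1991:Thu✓ 1992:Sat 1993:Sun 1994:Mon 1995:Tue 1996:Thu✓ 1997:Fri✓ 1998:Sat 1999:Sun 2000:Tue 2001:Wed✓ 2002:Thu✓ 2003:Fri✓ 2004:Sun
Years with five Fridays: 1975, 1979, 1980, 1984, 1985, 1986, 1990, 1991, 1996, 1997, 2001, 2002, 2003 → 13.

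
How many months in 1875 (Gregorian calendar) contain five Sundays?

A month of length L has five Sundays iff its first Sunday is on day ≤ L−28 (so day 1–3 in a 31-day month, 1–2 in a 30-day month, day 1 in a leap February).
Checking each month of 1875: Jan starts Fri (31d) ✓; Feb starts Mon (28d); Mar starts Mon (31d); Apr starts Thu (30d); May starts Sat (31d) ✓; Jun starts Tue (30d); Jul starts Thu (31d); Aug starts Sun (31d) ✓; Sep starts Wed (30d); Oct starts Fri (31d) ✓; Nov starts Mon (30d); Dec starts Wed (31d).
Five-Sunday months: January, May, August, October → 4.

4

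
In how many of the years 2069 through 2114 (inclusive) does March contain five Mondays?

March has 31 days; it has five Mondays when Monday falls among the first (month-length − 28) days — i.e. when March 1 is one of Monday/Sunday/Saturday.
March 1 by year: 2069:Fri 2070:Sat✓ 2071:Sun✓ 2072:Tue 2073:Wed 2074:Thu 2075:Fri 2076:Sun✓ 2077:Mon✓ 2078:Tue 2079:Wed 2080:Fri 2081:Sat✓ 2082:Sun✓ 2083:Mon✓ …(16 more)… 2100:Mon✓ 2101:Tue 2102:Wed 2103:Thu 2104:Sat✓ 2105:Sun✓ 2106:Mon✓ 2107:Tue 2108:Thu 2109:Fri 2110:Sat✓ 2111:Sun✓ 2112:Tue 2113:Wed 2114:Thu
Years with five Mondays: 2070, 2071, 2076, 2077, 2081, 2082, 2083, 2087, 2088, 2092, 2093, 2094, 2098, 2099, 2100, 2104, 2105, 2106, 2110, 2111 → 20.

20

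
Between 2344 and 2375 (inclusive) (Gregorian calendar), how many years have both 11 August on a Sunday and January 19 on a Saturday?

4

Check each year's weekday for 11 August and January 19:
  2344: Fri/Wed  2345: Sat/Fri  2346: Sun/Sat ✓  2347: Mon/Sun  2348: Wed/Mon  2349: Thu/Wed  2350: Fri/Thu  2351: Sat/Fri  2352: Mon/Sat  2353: Tue/Mon  2354: Wed/Tue  2355: Thu/Wed  2356: Sat/Thu  2357: Sun/Sat ✓  …(4 more)…  2362: Sat/Fri  2363: Sun/Sat ✓  2364: Tue/Sun  2365: Wed/Tue  2366: Thu/Wed  2367: Fri/Thu  2368: Sun/Fri  2369: Mon/Sun  2370: Tue/Mon  2371: Wed/Tue  2372: Fri/Wed  2373: Sat/Fri  2374: Sun/Sat ✓  2375: Mon/Sun
Both conditions hold in: 2346, 2357, 2363, 2374 — 4.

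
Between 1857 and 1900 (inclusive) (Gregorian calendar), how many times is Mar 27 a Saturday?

6

Track Mar 27's weekday year by year (advancing +1, or +2 across a Feb 29):
  1857: Fri  1858: Sat (+1) ✓  1859: Sun (+1)  1860: Tue (+2)  1861: Wed (+1)
  1862: Thu (+1)  1863: Fri (+1)  1864: Sun (+2)  1865: Mon (+1)  1866: Tue (+1)
  1867: Wed (+1)  1868: Fri (+2)  1869: Sat (+1) ✓  1870: Sun (+1)  … (16 more years) …
  1887: Sun (+1)  1888: Tue (+2)  1889: Wed (+1)  1890: Thu (+1)  1891: Fri (+1)
  1892: Sun (+2)  1893: Mon (+1)  1894: Tue (+1)  1895: Wed (+1)  1896: Fri (+2)
  1897: Sat (+1) ✓  1898: Sun (+1)  1899: Mon (+1)  1900: Tue (+1)
Saturday years: 1858, 1869, 1875, 1880, 1886, 1897 — 6 in total.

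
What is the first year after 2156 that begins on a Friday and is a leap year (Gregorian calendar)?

2168

Jan 1 advances by 2 weekdays after a leap year and by 1 after a common year.
2156: Jan 1 is Thursday (leap).
2157: Saturday
2158: Sunday
2159: Monday
2160: Tuesday (leap)
2161: Thursday
2162: Friday
2163: Saturday
2164: Sunday (leap)
2165: Tuesday
2166: Wednesday
2167: Thursday
2168: Friday (leap)
2168 begins on a Friday and is a leap year.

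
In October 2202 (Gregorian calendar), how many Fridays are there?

October 2202 has 31 days and begins on Friday.
The first Friday is October 1.
Fridays fall on 1, 8, 15, 22, 29 — that's 5.

5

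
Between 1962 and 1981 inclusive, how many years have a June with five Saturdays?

June has 30 days; it has five Saturdays when Saturday falls among the first (month-length − 28) days — i.e. when June 1 is one of Saturday/Friday.
June 1 by year: 1962:Fri✓ 1963:Sat✓ 1964:Mon 1965:Tue 1966:Wed 1967:Thu 1968:Sat✓ 1969:Sun 1970:Mon 1971:Tue 1972:Thu 1973:Fri✓ 1974:Sat✓ 1975:Sun 1976:Tue 1977:Wed 1978:Thu 1979:Fri✓ 1980:Sun 1981:Mon
Years with five Saturdays: 1962, 1963, 1968, 1973, 1974, 1979 → 6.

6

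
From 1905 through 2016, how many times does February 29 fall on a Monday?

4

Leap years in 1905–2016: 28 of them.
Feb 29 weekday advances by 5 (mod 7) from one leap year to the next four years later (or differs when a century non-leap intervenes).
Leap-day weekdays: 1908:Sat 1912:Thu 1916:Tue 1920:Sun 1924:Fri 1928:Wed 1932:Mon✓ 1936:Sat 1940:Thu 1944:Tue 1948:Sun 1952:Fri 1956:Wed 1960:Mon✓ 1964:Sat 1968:Thu 1972:Tue 1976:Sun 1980:Fri 1984:Wed 1988:Mon✓ 1992:Sat 1996:Thu 2000:Tue 2004:Sun 2008:Fri 2012:Wed 2016:Mon✓
Monday: 1932, 1960, 1988, 2016 → 4.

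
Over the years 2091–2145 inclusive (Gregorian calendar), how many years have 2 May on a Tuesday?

6

Track 2 May's weekday year by year (advancing +1, or +2 across a Feb 29):
  2091: Wed  2092: Fri (+2)  2093: Sat (+1)  2094: Sun (+1)  2095: Mon (+1)
  2096: Wed (+2)  2097: Thu (+1)  2098: Fri (+1)  2099: Sat (+1)  2100: Sun (+1)
  2101: Mon (+1)  2102: Tue (+1) ✓  2103: Wed (+1)  2104: Fri (+2)  … (27 more years) …
  2132: Fri (+2)  2133: Sat (+1)  2134: Sun (+1)  2135: Mon (+1)  2136: Wed (+2)
  2137: Thu (+1)  2138: Fri (+1)  2139: Sat (+1)  2140: Mon (+2)  2141: Tue (+1) ✓
  2142: Wed (+1)  2143: Thu (+1)  2144: Sat (+2)  2145: Sun (+1)
Tuesday years: 2102, 2113, 2119, 2124, 2130, 2141 — 6 in total.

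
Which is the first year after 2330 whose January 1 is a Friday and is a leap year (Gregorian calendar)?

2332

Jan 1 advances by 2 weekdays after a leap year and by 1 after a common year.
2330: Jan 1 is Wednesday.
2331: Thursday
2332: Friday (leap)
2332 begins on a Friday and is a leap year.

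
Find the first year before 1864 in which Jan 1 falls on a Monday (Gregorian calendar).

Jan 1 advances by 2 weekdays after a leap year and by 1 after a common year.
1864: Jan 1 is Friday (leap).
1863: Thursday
1862: Wednesday
1861: Tuesday
1860: Sunday (leap)
1859: Saturday
1858: Friday
1857: Thursday
1856: Tuesday (leap)
1855: Monday
1855 begins on a Monday

1855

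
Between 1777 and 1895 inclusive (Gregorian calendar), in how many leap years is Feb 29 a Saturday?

3

Leap years in 1777–1895: 28 of them.
Feb 29 weekday advances by 5 (mod 7) from one leap year to the next four years later (or differs when a century non-leap intervenes).
Leap-day weekdays: 1780:Tue 1784:Sun 1788:Fri 1792:Wed 1796:Mon 1804:Wed 1808:Mon 1812:Sat✓ 1816:Thu 1820:Tue 1824:Sun 1828:Fri 1832:Wed 1836:Mon 1840:Sat✓ 1844:Thu 1848:Tue 1852:Sun 1856:Fri 1860:Wed 1864:Mon 1868:Sat✓ 1872:Thu 1876:Tue 1880:Sun 1884:Fri 1888:Wed 1892:Mon
Saturday: 1812, 1840, 1868 → 3.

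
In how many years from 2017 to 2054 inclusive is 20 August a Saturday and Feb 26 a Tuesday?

0

Check each year's weekday for 20 August and Feb 26:
  2017: Sun/Sun  2018: Mon/Mon  2019: Tue/Tue  2020: Thu/Wed  2021: Fri/Fri  2022: Sat/Sat  2023: Sun/Sun  2024: Tue/Mon  2025: Wed/Wed  2026: Thu/Thu  2027: Fri/Fri  2028: Sun/Sat  2029: Mon/Mon  2030: Tue/Tue  …(10 more)…  2041: Tue/Tue  2042: Wed/Wed  2043: Thu/Thu  2044: Sat/Fri  2045: Sun/Sun  2046: Mon/Mon  2047: Tue/Tue  2048: Thu/Wed  2049: Fri/Fri  2050: Sat/Sat  2051: Sun/Sun  2052: Tue/Mon  2053: Wed/Wed  2054: Thu/Thu
Both conditions hold in: no year — 0.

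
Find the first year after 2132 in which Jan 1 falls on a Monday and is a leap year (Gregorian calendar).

Jan 1 advances by 2 weekdays after a leap year and by 1 after a common year.
2132: Jan 1 is Tuesday (leap).
2133: Thursday
2134: Friday
2135: Saturday
2136: Sunday (leap)
2137: Tuesday
2138: Wednesday
2139: Thursday
2140: Friday (leap)
2141: Sunday
2142: Monday
2143: Tuesday
2144: Wednesday (leap)
2145: Friday
2146: Saturday
2147: Sunday
2148: Monday (leap)
2148 begins on a Monday and is a leap year.

2148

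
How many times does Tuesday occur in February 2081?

4

February 2081 has 28 days and begins on Saturday.
The first Tuesday is February 4.
Tuesdays fall on 4, 11, 18, 25 — that's 4.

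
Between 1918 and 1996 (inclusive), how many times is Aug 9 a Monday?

11

Track Aug 9's weekday year by year (advancing +1, or +2 across a Feb 29):
  1918: Fri  1919: Sat (+1)  1920: Mon (+2) ✓  1921: Tue (+1)  1922: Wed (+1)
  1923: Thu (+1)  1924: Sat (+2)  1925: Sun (+1)  1926: Mon (+1) ✓  1927: Tue (+1)
  1928: Thu (+2)  1929: Fri (+1)  1930: Sat (+1)  1931: Sun (+1)  … (51 more years) …
  1983: Tue (+1)  1984: Thu (+2)  1985: Fri (+1)  1986: Sat (+1)  1987: Sun (+1)
  1988: Tue (+2)  1989: Wed (+1)  1990: Thu (+1)  1991: Fri (+1)  1992: Sun (+2)
  1993: Mon (+1) ✓  1994: Tue (+1)  1995: Wed (+1)  1996: Fri (+2)
Monday years: 1920, 1926, 1937, 1943, 1948, 1954, 1965, 1971, 1976, 1982, 1993 — 11 in total.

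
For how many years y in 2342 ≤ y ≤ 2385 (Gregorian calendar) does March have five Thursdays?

19

March has 31 days; it has five Thursdays when Thursday falls among the first (month-length − 28) days — i.e. when March 1 is one of Thursday/Wednesday/Tuesday.
March 1 by year: 2342:Sun 2343:Mon 2344:Wed✓ 2345:Thu✓ 2346:Fri 2347:Sat 2348:Mon 2349:Tue✓ 2350:Wed✓ 2351:Thu✓ 2352:Sat 2353:Sun 2354:Mon 2355:Tue✓ 2356:Thu✓ …(14 more)… 2371:Mon 2372:Wed✓ 2373:Thu✓ 2374:Fri 2375:Sat 2376:Mon 2377:Tue✓ 2378:Wed✓ 2379:Thu✓ 2380:Sat 2381:Sun 2382:Mon 2383:Tue✓ 2384:Thu✓ 2385:Fri
Years with five Thursdays: 2344, 2345, 2349, 2350, 2351, 2355, 2356, 2360, 2361, 2362, 2366, 2367, 2372, 2373, 2377, 2378, 2379, 2383, 2384 → 19.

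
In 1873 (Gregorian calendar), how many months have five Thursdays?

A month of length L has five Thursdays iff its first Thursday is on day ≤ L−28 (so day 1–3 in a 31-day month, 1–2 in a 30-day month, day 1 in a leap February).
Checking each month of 1873: Jan starts Wed (31d) ✓; Feb starts Sat (28d); Mar starts Sat (31d); Apr starts Tue (30d); May starts Thu (31d) ✓; Jun starts Sun (30d); Jul starts Tue (31d) ✓; Aug starts Fri (31d); Sep starts Mon (30d); Oct starts Wed (31d) ✓; Nov starts Sat (30d); Dec starts Mon (31d).
Five-Thursday months: January, May, July, October → 4.

4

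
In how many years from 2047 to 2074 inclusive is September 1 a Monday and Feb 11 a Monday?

Check each year's weekday for September 1 and Feb 11:
  2047: Sun/Mon  2048: Tue/Tue  2049: Wed/Thu  2050: Thu/Fri  2051: Fri/Sat  2052: Sun/Sun  2053: Mon/Tue  2054: Tue/Wed  2055: Wed/Thu  2056: Fri/Fri  2057: Sat/Sun  2058: Sun/Mon  2059: Mon/Tue  2060: Wed/Wed  2061: Thu/Fri  2062: Fri/Sat  2063: Sat/Sun  2064: Mon/Mon ✓  2065: Tue/Wed  2066: Wed/Thu  2067: Thu/Fri  2068: Sat/Sat  2069: Sun/Mon  2070: Mon/Tue  2071: Tue/Wed  2072: Thu/Thu  2073: Fri/Sat  2074: Sat/Sun
Both conditions hold in: 2064 — 1.

1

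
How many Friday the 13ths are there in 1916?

1

Check the 13th of each month of 1916: Jan 13: Thu, Feb 13: Sun, Mar 13: Mon, Apr 13: Thu, May 13: Sat, Jun 13: Tue, Jul 13: Thu, Aug 13: Sun, Sep 13: Wed, Oct 13: Fri, Nov 13: Mon, Dec 13: Wed.
Friday occurs in October — 1 month.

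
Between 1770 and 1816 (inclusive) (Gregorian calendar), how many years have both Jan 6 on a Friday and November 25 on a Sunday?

Check each year's weekday for Jan 6 and November 25:
  1770: Sat/Sun  1771: Sun/Mon  1772: Mon/Wed  1773: Wed/Thu  1774: Thu/Fri  1775: Fri/Sat  1776: Sat/Mon  1777: Mon/Tue  1778: Tue/Wed  1779: Wed/Thu  1780: Thu/Sat  1781: Sat/Sun  1782: Sun/Mon  1783: Mon/Tue  …(19 more)…  1803: Thu/Fri  1804: Fri/Sun ✓  1805: Sun/Mon  1806: Mon/Tue  1807: Tue/Wed  1808: Wed/Fri  1809: Fri/Sat  1810: Sat/Sun  1811: Sun/Mon  1812: Mon/Wed  1813: Wed/Thu  1814: Thu/Fri  1815: Fri/Sat  1816: Sat/Mon
Both conditions hold in: 1792, 1804 — 2.

2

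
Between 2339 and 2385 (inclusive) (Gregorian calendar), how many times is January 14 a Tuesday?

Track January 14's weekday year by year (advancing +1, or +2 across a Feb 29):
  2339: Sat  2340: Sun (+1)  2341: Tue (+2) ✓  2342: Wed (+1)  2343: Thu (+1)
  2344: Fri (+1)  2345: Sun (+2)  2346: Mon (+1)  2347: Tue (+1) ✓  2348: Wed (+1)
  2349: Fri (+2)  2350: Sat (+1)  2351: Sun (+1)  2352: Mon (+1)  … (19 more years) …
  2372: Fri (+1)  2373: Sun (+2)  2374: Mon (+1)  2375: Tue (+1) ✓  2376: Wed (+1)
  2377: Fri (+2)  2378: Sat (+1)  2379: Sun (+1)  2380: Mon (+1)  2381: Wed (+2)
  2382: Thu (+1)  2383: Fri (+1)  2384: Sat (+1)  2385: Mon (+2)
Tuesday years: 2341, 2347, 2358, 2364, 2369, 2375 — 6 in total.

6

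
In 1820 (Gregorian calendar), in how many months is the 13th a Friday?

Check the 13th of each month of 1820: Jan 13: Thu, Feb 13: Sun, Mar 13: Mon, Apr 13: Thu, May 13: Sat, Jun 13: Tue, Jul 13: Thu, Aug 13: Sun, Sep 13: Wed, Oct 13: Fri, Nov 13: Mon, Dec 13: Wed.
Friday occurs in October — 1 month.

1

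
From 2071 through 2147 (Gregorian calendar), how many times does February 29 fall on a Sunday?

2

Leap years in 2071–2147: 18 of them.
Feb 29 weekday advances by 5 (mod 7) from one leap year to the next four years later (or differs when a century non-leap intervenes).
Leap-day weekdays: 2072:Mon 2076:Sat 2080:Thu 2084:Tue 2088:Sun✓ 2092:Fri 2096:Wed 2104:Fri 2108:Wed 2112:Mon 2116:Sat 2120:Thu 2124:Tue 2128:Sun✓ 2132:Fri 2136:Wed 2140:Mon 2144:Sat
Sunday: 2088, 2128 → 2.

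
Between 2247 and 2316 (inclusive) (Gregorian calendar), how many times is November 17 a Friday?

Track November 17's weekday year by year (advancing +1, or +2 across a Feb 29):
  2247: Wed  2248: Fri (+2) ✓  2249: Sat (+1)  2250: Sun (+1)  2251: Mon (+1)
  2252: Wed (+2)  2253: Thu (+1)  2254: Fri (+1) ✓  2255: Sat (+1)  2256: Mon (+2)
  2257: Tue (+1)  2258: Wed (+1)  2259: Thu (+1)  2260: Sat (+2)  … (42 more years) …
  2303: Tue (+1)  2304: Thu (+2)  2305: Fri (+1) ✓  2306: Sat (+1)  2307: Sun (+1)
  2308: Tue (+2)  2309: Wed (+1)  2310: Thu (+1)  2311: Fri (+1) ✓  2312: Sun (+2)
  2313: Mon (+1)  2314: Tue (+1)  2315: Wed (+1)  2316: Fri (+2) ✓
Friday years: 2248, 2254, 2265, 2271, 2276, 2282, 2293, 2299, 2305, 2311, 2316 — 11 in total.

11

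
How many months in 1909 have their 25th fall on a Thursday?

Check the 25th of each month of 1909: Jan 25: Mon, Feb 25: Thu, Mar 25: Thu, Apr 25: Sun, May 25: Tue, Jun 25: Fri, Jul 25: Sun, Aug 25: Wed, Sep 25: Sat, Oct 25: Mon, Nov 25: Thu, Dec 25: Sat.
Thursday occurs in February, March, November — 3 months.

3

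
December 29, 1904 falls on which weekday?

Thursday

January 1, 1904 is a Friday.
December 29 is day 364 of the year, i.e. 363 days after Jan 1.
363 mod 7 = 6, so advance 6 weekdays from Friday: Thursday.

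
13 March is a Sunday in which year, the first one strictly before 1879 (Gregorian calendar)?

1870

From one year to the next, a fixed date's weekday advances by 1, or by 2 when a Feb 29 lies between the two dates.
1879: March 13 is Thursday.
1878: Wednesday (−1)
1877: Tuesday (−1)
1876: Monday (−1)
1875: Saturday (−2)
1874: Friday (−1)
1873: Thursday (−1)
1872: Wednesday (−1)
1871: Monday (−2)
1870: Sunday (−1)
13 March falls on a Sunday in 1870.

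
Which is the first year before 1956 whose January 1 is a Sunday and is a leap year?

1928

Jan 1 advances by 2 weekdays after a leap year and by 1 after a common year.
1956: Jan 1 is Sunday (leap).
1955: Saturday
1954: Friday
1953: Thursday
1952: Tuesday (leap)
1951: Monday
1950: Sunday
1949: Saturday
1948: Thursday (leap)
1947: Wednesday
1946: Tuesday
1945: Monday
1944: Saturday (leap)
1943: Friday
1942: Thursday
1941: Wednesday
1940: Monday (leap)
1939: Sunday
1938: Saturday
1937: Friday
1936: Wednesday (leap)
1935: Tuesday
1934: Monday
1933: Sunday
1932: Friday (leap)
1931: Thursday
1930: Wednesday
1929: Tuesday
1928: Sunday (leap)
1928 begins on a Sunday and is a leap year.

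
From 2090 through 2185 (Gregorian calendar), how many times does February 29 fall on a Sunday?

3

Leap years in 2090–2185: 23 of them.
Feb 29 weekday advances by 5 (mod 7) from one leap year to the next four years later (or differs when a century non-leap intervenes).
Leap-day weekdays: 2092:Fri 2096:Wed 2104:Fri 2108:Wed 2112:Mon 2116:Sat 2120:Thu 2124:Tue 2128:Sun✓ 2132:Fri 2136:Wed 2140:Mon 2144:Sat 2148:Thu 2152:Tue 2156:Sun✓ 2160:Fri 2164:Wed 2168:Mon 2172:Sat 2176:Thu 2180:Tue 2184:Sun✓
Sunday: 2128, 2156, 2184 → 3.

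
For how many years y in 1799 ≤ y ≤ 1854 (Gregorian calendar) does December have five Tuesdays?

December has 31 days; it has five Tuesdays when Tuesday falls among the first (month-length − 28) days — i.e. when December 1 is one of Tuesday/Monday/Sunday.
December 1 by year: 1799:Sun✓ 1800:Mon✓ 1801:Tue✓ 1802:Wed 1803:Thu 1804:Sat 1805:Sun✓ 1806:Mon✓ 1807:Tue✓ 1808:Thu 1809:Fri 1810:Sat 1811:Sun✓ 1812:Tue✓ 1813:Wed …(26 more)… 1840:Tue✓ 1841:Wed 1842:Thu 1843:Fri 1844:Sun✓ 1845:Mon✓ 1846:Tue✓ 1847:Wed 1848:Fri 1849:Sat 1850:Sun✓ 1851:Mon✓ 1852:Wed 1853:Thu 1854:Fri
Years with five Tuesdays: 1799, 1800, 1801, 1805, 1806, 1807, 1811, 1812, 1816, 1817, 1818, 1822, 1823, 1828, 1829, 1833, 1834, 1835, 1839, 1840, 1844, 1845, 1846, 1850, 1851 → 25.

25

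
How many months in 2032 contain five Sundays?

A month of length L has five Sundays iff its first Sunday is on day ≤ L−28 (so day 1–3 in a 31-day month, 1–2 in a 30-day month, day 1 in a leap February).
Checking each month of 2032: Jan starts Thu (31d); Feb starts Sun (29d) ✓; Mar starts Mon (31d); Apr starts Thu (30d); May starts Sat (31d) ✓; Jun starts Tue (30d); Jul starts Thu (31d); Aug starts Sun (31d) ✓; Sep starts Wed (30d); Oct starts Fri (31d) ✓; Nov starts Mon (30d); Dec starts Wed (31d).
Five-Sunday months: February, May, August, October → 4.

4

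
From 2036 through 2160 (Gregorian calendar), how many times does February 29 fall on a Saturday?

4

Leap years in 2036–2160: 31 of them.
Feb 29 weekday advances by 5 (mod 7) from one leap year to the next four years later (or differs when a century non-leap intervenes).
Leap-day weekdays: 2036:Fri 2040:Wed 2044:Mon 2048:Sat✓ 2052:Thu 2056:Tue 2060:Sun 2064:Fri 2068:Wed 2072:Mon 2076:Sat✓ 2080:Thu 2084:Tue …(5 more)… 2112:Mon 2116:Sat✓ 2120:Thu 2124:Tue 2128:Sun 2132:Fri 2136:Wed 2140:Mon 2144:Sat✓ 2148:Thu 2152:Tue 2156:Sun 2160:Fri
Saturday: 2048, 2076, 2116, 2144 → 4.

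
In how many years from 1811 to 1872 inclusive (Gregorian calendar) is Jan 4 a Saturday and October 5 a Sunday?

6

Check each year's weekday for Jan 4 and October 5:
  1811: Fri/Sat  1812: Sat/Mon  1813: Mon/Tue  1814: Tue/Wed  1815: Wed/Thu  1816: Thu/Sat  1817: Sat/Sun ✓  1818: Sun/Mon  1819: Mon/Tue  1820: Tue/Thu  1821: Thu/Fri  1822: Fri/Sat  1823: Sat/Sun ✓  1824: Sun/Tue  …(34 more)…  1859: Tue/Wed  1860: Wed/Fri  1861: Fri/Sat  1862: Sat/Sun ✓  1863: Sun/Mon  1864: Mon/Wed  1865: Wed/Thu  1866: Thu/Fri  1867: Fri/Sat  1868: Sat/Mon  1869: Mon/Tue  1870: Tue/Wed  1871: Wed/Thu  1872: Thu/Sat
Both conditions hold in: 1817, 1823, 1834, 1845, 1851, 1862 — 6.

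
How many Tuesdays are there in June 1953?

June 1953 has 30 days and begins on Monday.
The first Tuesday is June 2.
Tuesdays fall on 2, 9, 16, 23, 30 — that's 5.

5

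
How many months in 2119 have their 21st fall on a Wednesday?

1

Check the 21st of each month of 2119: Jan 21: Sat, Feb 21: Tue, Mar 21: Tue, Apr 21: Fri, May 21: Sun, Jun 21: Wed, Jul 21: Fri, Aug 21: Mon, Sep 21: Thu, Oct 21: Sat, Nov 21: Tue, Dec 21: Thu.
Wednesday occurs in June — 1 month.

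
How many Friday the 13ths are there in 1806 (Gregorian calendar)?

Check the 13th of each month of 1806: Jan 13: Mon, Feb 13: Thu, Mar 13: Thu, Apr 13: Sun, May 13: Tue, Jun 13: Fri, Jul 13: Sun, Aug 13: Wed, Sep 13: Sat, Oct 13: Mon, Nov 13: Thu, Dec 13: Sat.
Friday occurs in June — 1 month.

1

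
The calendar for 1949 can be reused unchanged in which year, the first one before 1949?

Two years share a calendar iff Jan 1 falls on the same weekday and both are leap or both are common. 1949: Jan 1 is Saturday, common year.
1948: Jan 1 Thursday, leap
1947: Jan 1 Wednesday, common
1946: Jan 1 Tuesday, common
1945: Jan 1 Monday, common
1944: Jan 1 Saturday, leap
1943: Jan 1 Friday, common
1942: Jan 1 Thursday, common
1941: Jan 1 Wednesday, common
1940: Jan 1 Monday, leap
1939: Jan 1 Sunday, common
1938: Jan 1 Saturday, common
1938 matches on both conditions.

1938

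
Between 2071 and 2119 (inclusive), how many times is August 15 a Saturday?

8

Track August 15's weekday year by year (advancing +1, or +2 across a Feb 29):
  2071: Sat ✓  2072: Mon (+2)  2073: Tue (+1)  2074: Wed (+1)  2075: Thu (+1)
  2076: Sat (+2) ✓  2077: Sun (+1)  2078: Mon (+1)  2079: Tue (+1)  2080: Thu (+2)
  2081: Fri (+1)  2082: Sat (+1) ✓  2083: Sun (+1)  2084: Tue (+2)  … (21 more years) …
  2106: Sun (+1)  2107: Mon (+1)  2108: Wed (+2)  2109: Thu (+1)  2110: Fri (+1)
  2111: Sat (+1) ✓  2112: Mon (+2)  2113: Tue (+1)  2114: Wed (+1)  2115: Thu (+1)
  2116: Sat (+2) ✓  2117: Sun (+1)  2118: Mon (+1)  2119: Tue (+1)
Saturday years: 2071, 2076, 2082, 2093, 2099, 2105, 2111, 2116 — 8 in total.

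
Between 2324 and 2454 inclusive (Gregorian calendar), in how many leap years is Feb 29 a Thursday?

5

Leap years in 2324–2454: 33 of them.
Feb 29 weekday advances by 5 (mod 7) from one leap year to the next four years later (or differs when a century non-leap intervenes).
Leap-day weekdays: 2324:Fri 2328:Wed 2332:Mon 2336:Sat 2340:Thu✓ 2344:Tue 2348:Sun 2352:Fri 2356:Wed 2360:Mon 2364:Sat 2368:Thu✓ 2372:Tue …(7 more)… 2404:Sun 2408:Fri 2412:Wed 2416:Mon 2420:Sat 2424:Thu✓ 2428:Tue 2432:Sun 2436:Fri 2440:Wed 2444:Mon 2448:Sat 2452:Thu✓
Thursday: 2340, 2368, 2396, 2424, 2452 → 5.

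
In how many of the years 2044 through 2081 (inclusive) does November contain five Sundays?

10

November has 30 days; it has five Sundays when Sunday falls among the first (month-length − 28) days — i.e. when November 1 is one of Sunday/Saturday.
November 1 by year: 2044:Tue 2045:Wed 2046:Thu 2047:Fri 2048:Sun✓ 2049:Mon 2050:Tue 2051:Wed 2052:Fri 2053:Sat✓ 2054:Sun✓ 2055:Mon 2056:Wed 2057:Thu 2058:Fri …(8 more)… 2067:Tue 2068:Thu 2069:Fri 2070:Sat✓ 2071:Sun✓ 2072:Tue 2073:Wed 2074:Thu 2075:Fri 2076:Sun✓ 2077:Mon 2078:Tue 2079:Wed 2080:Fri 2081:Sat✓
Years with five Sundays: 2048, 2053, 2054, 2059, 2064, 2065, 2070, 2071, 2076, 2081 → 10.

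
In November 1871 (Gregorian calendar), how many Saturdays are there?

November 1871 has 30 days and begins on Wednesday.
The first Saturday is November 4.
Saturdays fall on 4, 11, 18, 25 — that's 4.

4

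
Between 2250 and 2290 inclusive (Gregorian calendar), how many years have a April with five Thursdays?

April has 30 days; it has five Thursdays when Thursday falls among the first (month-length − 28) days — i.e. when April 1 is one of Thursday/Wednesday.
April 1 by year: 2250:Mon 2251:Tue 2252:Thu✓ 2253:Fri 2254:Sat 2255:Sun 2256:Tue 2257:Wed✓ 2258:Thu✓ 2259:Fri 2260:Sun 2261:Mon 2262:Tue 2263:Wed✓ 2264:Fri …(11 more)… 2276:Sat 2277:Sun 2278:Mon 2279:Tue 2280:Thu✓ 2281:Fri 2282:Sat 2283:Sun 2284:Tue 2285:Wed✓ 2286:Thu✓ 2287:Fri 2288:Sun 2289:Mon 2290:Tue
Years with five Thursdays: 2252, 2257, 2258, 2263, 2268, 2269, 2274, 2275, 2280, 2285, 2286 → 11.

11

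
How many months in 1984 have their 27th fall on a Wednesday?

1

Check the 27th of each month of 1984: Jan 27: Fri, Feb 27: Mon, Mar 27: Tue, Apr 27: Fri, May 27: Sun, Jun 27: Wed, Jul 27: Fri, Aug 27: Mon, Sep 27: Thu, Oct 27: Sat, Nov 27: Tue, Dec 27: Thu.
Wednesday occurs in June — 1 month.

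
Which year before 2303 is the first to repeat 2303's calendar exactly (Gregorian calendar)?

2291

Two years share a calendar iff Jan 1 falls on the same weekday and both are leap or both are common. 2303: Jan 1 is Thursday, common year.
2302: Jan 1 Wednesday, common
2301: Jan 1 Tuesday, common
2300: Jan 1 Monday, common
2299: Jan 1 Sunday, common
2298: Jan 1 Saturday, common
2297: Jan 1 Friday, common
2296: Jan 1 Wednesday, leap
2295: Jan 1 Tuesday, common
2294: Jan 1 Monday, common
2293: Jan 1 Sunday, common
2292: Jan 1 Friday, leap
2291: Jan 1 Thursday, common
2291 matches on both conditions.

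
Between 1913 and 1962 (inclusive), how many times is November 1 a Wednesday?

Track November 1's weekday year by year (advancing +1, or +2 across a Feb 29):
  1913: Sat  1914: Sun (+1)  1915: Mon (+1)  1916: Wed (+2) ✓  1917: Thu (+1)
  1918: Fri (+1)  1919: Sat (+1)  1920: Mon (+2)  1921: Tue (+1)  1922: Wed (+1) ✓
  1923: Thu (+1)  1924: Sat (+2)  1925: Sun (+1)  1926: Mon (+1)  … (22 more years) …
  1949: Tue (+1)  1950: Wed (+1) ✓  1951: Thu (+1)  1952: Sat (+2)  1953: Sun (+1)
  1954: Mon (+1)  1955: Tue (+1)  1956: Thu (+2)  1957: Fri (+1)  1958: Sat (+1)
  1959: Sun (+1)  1960: Tue (+2)  1961: Wed (+1) ✓  1962: Thu (+1)
Wednesday years: 1916, 1922, 1933, 1939, 1944, 1950, 1961 — 7 in total.

7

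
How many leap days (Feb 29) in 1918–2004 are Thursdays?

Leap years in 1918–2004: 22 of them.
Feb 29 weekday advances by 5 (mod 7) from one leap year to the next four years later (or differs when a century non-leap intervenes).
Leap-day weekdays: 1920:Sun 1924:Fri 1928:Wed 1932:Mon 1936:Sat 1940:Thu✓ 1944:Tue 1948:Sun 1952:Fri 1956:Wed 1960:Mon 1964:Sat 1968:Thu✓ 1972:Tue 1976:Sun 1980:Fri 1984:Wed 1988:Mon 1992:Sat 1996:Thu✓ 2000:Tue 2004:Sun
Thursday: 1940, 1968, 1996 → 3.

3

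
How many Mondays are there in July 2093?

July 2093 has 31 days and begins on Wednesday.
The first Monday is July 6.
Mondays fall on 6, 13, 20, 27 — that's 4.

4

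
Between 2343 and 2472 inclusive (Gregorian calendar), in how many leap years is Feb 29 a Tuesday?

Leap years in 2343–2472: 33 of them.
Feb 29 weekday advances by 5 (mod 7) from one leap year to the next four years later (or differs when a century non-leap intervenes).
Leap-day weekdays: 2344:Tue✓ 2348:Sun 2352:Fri 2356:Wed 2360:Mon 2364:Sat 2368:Thu 2372:Tue✓ 2376:Sun 2380:Fri 2384:Wed 2388:Mon 2392:Sat …(7 more)… 2424:Thu 2428:Tue✓ 2432:Sun 2436:Fri 2440:Wed 2444:Mon 2448:Sat 2452:Thu 2456:Tue✓ 2460:Sun 2464:Fri 2468:Wed 2472:Mon
Tuesday: 2344, 2372, 2400, 2428, 2456 → 5.

5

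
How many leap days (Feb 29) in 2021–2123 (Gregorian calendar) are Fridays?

Leap years in 2021–2123: 24 of them.
Feb 29 weekday advances by 5 (mod 7) from one leap year to the next four years later (or differs when a century non-leap intervenes).
Leap-day weekdays: 2024:Thu 2028:Tue 2032:Sun 2036:Fri✓ 2040:Wed 2044:Mon 2048:Sat 2052:Thu 2056:Tue 2060:Sun 2064:Fri✓ 2068:Wed 2072:Mon 2076:Sat 2080:Thu 2084:Tue 2088:Sun 2092:Fri✓ 2096:Wed 2104:Fri✓ 2108:Wed 2112:Mon 2116:Sat 2120:Thu
Friday: 2036, 2064, 2092, 2104 → 4.

4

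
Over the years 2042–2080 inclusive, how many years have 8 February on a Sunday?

Track 8 February's weekday year by year (advancing +1, or +2 across a Feb 29):
  2042: Sat  2043: Sun (+1) ✓  2044: Mon (+1)  2045: Wed (+2)  2046: Thu (+1)
  2047: Fri (+1)  2048: Sat (+1)  2049: Mon (+2)  2050: Tue (+1)  2051: Wed (+1)
  2052: Thu (+1)  2053: Sat (+2)  2054: Sun (+1) ✓  2055: Mon (+1)  … (11 more years) …
  2067: Tue (+1)  2068: Wed (+1)  2069: Fri (+2)  2070: Sat (+1)  2071: Sun (+1) ✓
  2072: Mon (+1)  2073: Wed (+2)  2074: Thu (+1)  2075: Fri (+1)  2076: Sat (+1)
  2077: Mon (+2)  2078: Tue (+1)  2079: Wed (+1)  2080: Thu (+1)
Sunday years: 2043, 2054, 2060, 2065, 2071 — 5 in total.

5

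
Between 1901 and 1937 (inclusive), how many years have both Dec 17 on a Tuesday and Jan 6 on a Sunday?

5

Check each year's weekday for Dec 17 and Jan 6:
  1901: Tue/Sun ✓  1902: Wed/Mon  1903: Thu/Tue  1904: Sat/Wed  1905: Sun/Fri  1906: Mon/Sat  1907: Tue/Sun ✓  1908: Thu/Mon  1909: Fri/Wed  1910: Sat/Thu  1911: Sun/Fri  1912: Tue/Sat  1913: Wed/Mon  1914: Thu/Tue  …(9 more)…  1924: Wed/Sun  1925: Thu/Tue  1926: Fri/Wed  1927: Sat/Thu  1928: Mon/Fri  1929: Tue/Sun ✓  1930: Wed/Mon  1931: Thu/Tue  1932: Sat/Wed  1933: Sun/Fri  1934: Mon/Sat  1935: Tue/Sun ✓  1936: Thu/Mon  1937: Fri/Wed
Both conditions hold in: 1901, 1907, 1918, 1929, 1935 — 5.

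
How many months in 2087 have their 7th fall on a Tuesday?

Check the 7th of each month of 2087: Jan 7: Tue, Feb 7: Fri, Mar 7: Fri, Apr 7: Mon, May 7: Wed, Jun 7: Sat, Jul 7: Mon, Aug 7: Thu, Sep 7: Sun, Oct 7: Tue, Nov 7: Fri, Dec 7: Sun.
Tuesday occurs in January, October — 2 months.

2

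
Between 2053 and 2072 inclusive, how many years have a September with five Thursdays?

September has 30 days; it has five Thursdays when Thursday falls among the first (month-length − 28) days — i.e. when September 1 is one of Thursday/Wednesday.
September 1 by year: 2053:Mon 2054:Tue 2055:Wed✓ 2056:Fri 2057:Sat 2058:Sun 2059:Mon 2060:Wed✓ 2061:Thu✓ 2062:Fri 2063:Sat 2064:Mon 2065:Tue 2066:Wed✓ 2067:Thu✓ 2068:Sat 2069:Sun 2070:Mon 2071:Tue 2072:Thu✓
Years with five Thursdays: 2055, 2060, 2061, 2066, 2067, 2072 → 6.

6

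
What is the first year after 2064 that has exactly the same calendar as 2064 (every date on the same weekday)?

2092

Two years share a calendar iff Jan 1 falls on the same weekday and both are leap or both are common. 2064: Jan 1 is Tuesday, leap year.
2065: Jan 1 Thursday, common
2066: Jan 1 Friday, common
2067: Jan 1 Saturday, common
2068: Jan 1 Sunday, leap
2069: Jan 1 Tuesday, common
2070: Jan 1 Wednesday, common
2071: Jan 1 Thursday, common
2072: Jan 1 Friday, leap
2073: Jan 1 Sunday, common
2074: Jan 1 Monday, common
2075: Jan 1 Tuesday, common
2076: Jan 1 Wednesday, leap
2077: Jan 1 Friday, common
2078: Jan 1 Saturday, common
2079: Jan 1 Sunday, common
2080: Jan 1 Monday, leap
2081: Jan 1 Wednesday, common
2082: Jan 1 Thursday, common
2083: Jan 1 Friday, common
2084: Jan 1 Saturday, leap
2085: Jan 1 Monday, common
2086: Jan 1 Tuesday, common
2087: Jan 1 Wednesday, common
2088: Jan 1 Thursday, leap
2089: Jan 1 Saturday, common
2090: Jan 1 Sunday, common
2091: Jan 1 Monday, common
2092: Jan 1 Tuesday, leap
2092 matches on both conditions.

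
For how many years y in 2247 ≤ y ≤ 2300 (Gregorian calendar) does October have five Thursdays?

21

October has 31 days; it has five Thursdays when Thursday falls among the first (month-length − 28) days — i.e. when October 1 is one of Thursday/Wednesday/Tuesday.
October 1 by year: 2247:Fri 2248:Sun 2249:Mon 2250:Tue✓ 2251:Wed✓ 2252:Fri 2253:Sat 2254:Sun 2255:Mon 2256:Wed✓ 2257:Thu✓ 2258:Fri 2259:Sat 2260:Mon 2261:Tue✓ …(24 more)… 2286:Fri 2287:Sat 2288:Mon 2289:Tue✓ 2290:Wed✓ 2291:Thu✓ 2292:Sat 2293:Sun 2294:Mon 2295:Tue✓ 2296:Thu✓ 2297:Fri 2298:Sat 2299:Sun 2300:Mon
Years with five Thursdays: 2250, 2251, 2256, 2257, 2261, 2262, 2263, 2267, 2268, 2272, 2273, 2274, 2278, 2279, 2284, 2285, 2289, 2290, 2291, 2295, 2296 → 21.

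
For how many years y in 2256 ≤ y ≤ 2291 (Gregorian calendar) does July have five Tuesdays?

16

July has 31 days; it has five Tuesdays when Tuesday falls among the first (month-length − 28) days — i.e. when July 1 is one of Tuesday/Monday/Sunday.
July 1 by year: 2256:Tue✓ 2257:Wed 2258:Thu 2259:Fri 2260:Sun✓ 2261:Mon✓ 2262:Tue✓ 2263:Wed 2264:Fri 2265:Sat 2266:Sun✓ 2267:Mon✓ 2268:Wed 2269:Thu 2270:Fri …(6 more)… 2277:Sun✓ 2278:Mon✓ 2279:Tue✓ 2280:Thu 2281:Fri 2282:Sat 2283:Sun✓ 2284:Tue✓ 2285:Wed 2286:Thu 2287:Fri 2288:Sun✓ 2289:Mon✓ 2290:Tue✓ 2291:Wed
Years with five Tuesdays: 2256, 2260, 2261, 2262, 2266, 2267, 2272, 2273, 2277, 2278, 2279, 2283, 2284, 2288, 2289, 2290 → 16.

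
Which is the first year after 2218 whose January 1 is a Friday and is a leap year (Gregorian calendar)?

Jan 1 advances by 2 weekdays after a leap year and by 1 after a common year.
2218: Jan 1 is Thursday.
2219: Friday
2220: Saturday (leap)
2221: Monday
2222: Tuesday
2223: Wednesday
2224: Thursday (leap)
2225: Saturday
2226: Sunday
2227: Monday
2228: Tuesday (leap)
2229: Thursday
2230: Friday
2231: Saturday
2232: Sunday (leap)
2233: Tuesday
2234: Wednesday
2235: Thursday
2236: Friday (leap)
2236 begins on a Friday and is a leap year.

2236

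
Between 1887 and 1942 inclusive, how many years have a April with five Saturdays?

17

April has 30 days; it has five Saturdays when Saturday falls among the first (month-length − 28) days — i.e. when April 1 is one of Saturday/Friday.
April 1 by year: 1887:Fri✓ 1888:Sun 1889:Mon 1890:Tue 1891:Wed 1892:Fri✓ 1893:Sat✓ 1894:Sun 1895:Mon 1896:Wed 1897:Thu 1898:Fri✓ 1899:Sat✓ 1900:Sun 1901:Mon …(26 more)… 1928:Sun 1929:Mon 1930:Tue 1931:Wed 1932:Fri✓ 1933:Sat✓ 1934:Sun 1935:Mon 1936:Wed 1937:Thu 1938:Fri✓ 1939:Sat✓ 1940:Mon 1941:Tue 1942:Wed
Years with five Saturdays: 1887, 1892, 1893, 1898, 1899, 1904, 1905, 1910, 1911, 1916, 1921, 1922, 1927, 1932, 1933, 1938, 1939 → 17.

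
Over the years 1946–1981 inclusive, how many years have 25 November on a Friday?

5

Track 25 November's weekday year by year (advancing +1, or +2 across a Feb 29):
  1946: Mon  1947: Tue (+1)  1948: Thu (+2)  1949: Fri (+1) ✓  1950: Sat (+1)
  1951: Sun (+1)  1952: Tue (+2)  1953: Wed (+1)  1954: Thu (+1)  1955: Fri (+1) ✓
  1956: Sun (+2)  1957: Mon (+1)  1958: Tue (+1)  1959: Wed (+1)  … (8 more years) …
  1968: Mon (+2)  1969: Tue (+1)  1970: Wed (+1)  1971: Thu (+1)  1972: Sat (+2)
  1973: Sun (+1)  1974: Mon (+1)  1975: Tue (+1)  1976: Thu (+2)  1977: Fri (+1) ✓
  1978: Sat (+1)  1979: Sun (+1)  1980: Tue (+2)  1981: Wed (+1)
Friday years: 1949, 1955, 1960, 1966, 1977 — 5 in total.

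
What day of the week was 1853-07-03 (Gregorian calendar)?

January 1, 1853 is a Saturday.
July 3 is day 184 of the year, i.e. 183 days after Jan 1.
183 mod 7 = 1, so advance 1 weekday from Saturday: Sunday.

Sunday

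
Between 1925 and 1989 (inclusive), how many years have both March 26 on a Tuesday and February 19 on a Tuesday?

7

Check each year's weekday for March 26 and February 19:
  1925: Thu/Thu  1926: Fri/Fri  1927: Sat/Sat  1928: Mon/Sun  1929: Tue/Tue ✓  1930: Wed/Wed  1931: Thu/Thu  1932: Sat/Fri  1933: Sun/Sun  1934: Mon/Mon  1935: Tue/Tue ✓  1936: Thu/Wed  1937: Fri/Fri  1938: Sat/Sat  …(37 more)…  1976: Fri/Thu  1977: Sat/Sat  1978: Sun/Sun  1979: Mon/Mon  1980: Wed/Tue  1981: Thu/Thu  1982: Fri/Fri  1983: Sat/Sat  1984: Mon/Sun  1985: Tue/Tue ✓  1986: Wed/Wed  1987: Thu/Thu  1988: Sat/Fri  1989: Sun/Sun
Both conditions hold in: 1929, 1935, 1946, 1957, 1963, 1974, 1985 — 7.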